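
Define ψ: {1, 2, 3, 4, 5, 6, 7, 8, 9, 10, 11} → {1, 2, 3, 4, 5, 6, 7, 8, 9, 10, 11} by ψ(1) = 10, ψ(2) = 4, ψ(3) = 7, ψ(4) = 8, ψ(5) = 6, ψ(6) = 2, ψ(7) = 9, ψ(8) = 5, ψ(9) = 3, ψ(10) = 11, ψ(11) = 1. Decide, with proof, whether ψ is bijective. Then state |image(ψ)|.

11

The values 10, 4, 7, 8, 6, 2, 9, 5, 3, 11, 1 are a permutation of {1, 2, 3, 4, 5, 6, 7, 8, 9, 10, 11}: each element appears exactly once.
So ψ is injective and surjective, hence bijective.
The image of ψ is {1, 2, 3, 4, 5, 6, 7, 8, 9, 10, 11}, which has 11 elements.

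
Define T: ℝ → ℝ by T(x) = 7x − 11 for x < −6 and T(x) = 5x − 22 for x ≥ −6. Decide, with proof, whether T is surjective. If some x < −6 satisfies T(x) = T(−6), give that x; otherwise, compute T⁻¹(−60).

-7

Both pieces are strictly increasing (slopes 7 and 5), so each is injective on its own interval.
The left piece maps (−∞, −6) onto (−∞, −53); the right piece maps [−6, ∞) onto [−52, ∞).
The union (−∞, −53) ∪ [−52, ∞) omits the interval between −53 and −52; in particular −53 has no preimage. So T is not surjective.
Because the two images are disjoint, no x < −6 has T(x) = T(−6), so we compute T⁻¹(−60): −60 lies in (−∞, −53), so solve 7x − 11 = −60: x = (−60 + 11)/7 = −7.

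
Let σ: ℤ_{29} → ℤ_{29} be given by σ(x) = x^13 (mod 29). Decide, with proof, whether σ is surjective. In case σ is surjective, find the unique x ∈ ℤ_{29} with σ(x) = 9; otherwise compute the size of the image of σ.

13

Since 29 is prime, the nonzero elements of ℤ_{29} form a cyclic group of order 28.
As gcd(13, 28) = 1, raising to the 13th power is a bijection on this group: if s^13 ≡ t^13 then (st^{−1})^13 = 1, and the only element of order dividing gcd(13, 28) = 1 is 1, so s = t.
With σ(0) = 0 this makes σ injective on all of ℤ_{29}, hence bijective (finite equal-size domain and codomain). In particular σ is surjective.
Since σ is surjective, we find the preimage of 9. The inverse of x ↦ x^13 on (ℤ_{29})^× is x ↦ x^13, because 13·13 = 169 = 6·28 + 1 ≡ 1 (mod 28) and x^{28} = 1 for x ≠ 0 (Fermat). So σ⁻¹(9) = 9^13 mod 29.
Repeated squaring mod 29: 9^1 ≡ 9, 9^2 ≡ 9² = 81 ≡ 23, 9^4 ≡ 23² = 529 ≡ 7, 9^8 ≡ 7² = 49 ≡ 20. Since 13 = 8 + 4 + 1, 9^13 ≡ 20·7·9: 20·7 = 140 ≡ 24, then 24·9 = 216 ≡ 13. So 9^13 ≡ 13 (mod 29).
Hence σ⁻¹(9) = 13.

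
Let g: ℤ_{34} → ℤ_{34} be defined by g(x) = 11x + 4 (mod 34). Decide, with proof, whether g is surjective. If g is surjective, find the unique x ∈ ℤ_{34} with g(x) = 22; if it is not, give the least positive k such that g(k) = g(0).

By definition, g is surjective if every y in the codomain equals g(x) for some x in the domain.
Since gcd(11, 34) = 1, 11 is invertible modulo 34. Euclid's algorithm: 34 = 3·11 + 1; back-substituting gives 1 = 31·11 − 10·34, so 11⁻¹ ≡ 31 (mod 34).
For any y ∈ ℤ_{34}, x = 31(y − 4) mod 34 satisfies g(x) = 11·31(y − 4) + 4 ≡ y (since 11·31 ≡ 1 mod 34). So every y has a preimage.
Thus g is surjective.
Since g is surjective, we find g⁻¹(22): we need 11x ≡ 22 − 4 ≡ 18 (mod 34). Using 11⁻¹ = 31: x ≡ 31·18 = 558 = 16·34 + 14, so x = 14.
Check: g(14) = 11·14 + 4 = 158 = 4·34 + 22 ≡ 22 (mod 34).

14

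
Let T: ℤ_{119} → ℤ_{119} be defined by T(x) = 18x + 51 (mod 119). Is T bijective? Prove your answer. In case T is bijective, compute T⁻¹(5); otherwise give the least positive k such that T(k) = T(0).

Recall: T is injective if T(s) = T(t) implies s = t.
Suppose T(s) = T(t) in ℤ_{119}. Then 18s + 51 ≡ 18t + 51 (mod 119), thus 18(s − t) ≡ 0 (mod 119).
Since gcd(18, 119) = 1, 18 is invertible modulo 119, hence s − t ≡ 0 (mod 119), i.e. s = t.
We now compute 18⁻¹ mod 119 explicitly. Euclid's algorithm: 119 = 6·18 + 11, 18 = 1·11 + 7, 11 = 1·7 + 4, 7 = 1·4 + 3, 4 = 1·3 + 1; back-substituting gives 1 = 86·18 − 13·119, so 18⁻¹ ≡ 86 (mod 119).
Then y ↦ 86(y − 51) is a two-sided inverse to T, so every y ∈ ℤ_{119} has a preimage.
Therefore T is bijective.
Since T is bijective, we compute T⁻¹(5): solve 18x + 51 ≡ 5 (mod 119), i.e. 18x ≡ 73 (mod 119).
Multiplying by 18⁻¹ = 86 gives x ≡ 86·73 = 6278 = 52·119 + 90 ≡ 90 (mod 119).
Check: T(90) = 18·90 + 51 = 1671 = 14·119 + 5 ≡ 5 (mod 119).

90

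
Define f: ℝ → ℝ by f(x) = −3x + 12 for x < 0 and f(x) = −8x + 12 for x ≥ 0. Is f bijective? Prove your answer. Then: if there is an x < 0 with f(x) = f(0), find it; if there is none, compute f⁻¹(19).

-7/3

Both pieces are strictly decreasing (slopes −3 and −8), so each is injective on its own interval.
The left piece maps (−∞, 0) onto (12, ∞); the right piece maps [0, ∞) onto (−∞, 12].
Since 12 = 12, the images partition ℝ: f is injective and surjective, hence bijective.
Because the two images are disjoint, no x < 0 has f(x) = f(0), so we compute f⁻¹(19): 19 lies in (12, ∞), so solve −3x + 12 = 19: x = (19 − 12)/(−3) = −7/3.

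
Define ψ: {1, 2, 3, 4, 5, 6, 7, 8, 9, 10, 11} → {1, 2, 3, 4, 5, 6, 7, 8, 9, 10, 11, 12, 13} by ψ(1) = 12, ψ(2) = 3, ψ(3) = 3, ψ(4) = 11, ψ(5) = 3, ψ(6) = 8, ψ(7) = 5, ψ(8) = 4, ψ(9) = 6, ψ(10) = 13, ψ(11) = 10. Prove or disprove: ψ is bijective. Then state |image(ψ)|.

ψ(2) = 3 = ψ(3) with 2 ≠ 3, so ψ is not injective, hence not bijective.
The image of ψ is {3, 4, 5, 6, 8, 10, 11, 12, 13}, which has 9 elements.

9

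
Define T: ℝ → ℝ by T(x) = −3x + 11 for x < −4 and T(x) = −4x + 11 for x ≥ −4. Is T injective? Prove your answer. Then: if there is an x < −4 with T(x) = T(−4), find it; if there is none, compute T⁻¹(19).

Both pieces are strictly decreasing (slopes −3 and −4), so each is injective on its own interval.
The left piece maps (−∞, −4) onto (23, ∞); the right piece maps [−4, ∞) onto (−∞, 27].
These images overlap. In particular T(−4) = 27 (right piece), and solving −3x + 11 = 27 on the left piece gives x = −16/3 < −4.
So T(−16/3) = T(−4) with −16/3 ≠ −4, and T is not injective. This x = −16/3 is the requested value below −4.

-16/3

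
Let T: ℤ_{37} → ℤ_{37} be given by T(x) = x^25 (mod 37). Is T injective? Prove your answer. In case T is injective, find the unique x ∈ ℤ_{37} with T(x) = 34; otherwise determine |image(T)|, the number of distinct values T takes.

Since 37 is prime, the nonzero elements of ℤ_{37} form a cyclic group of order 36.
As gcd(25, 36) = 1, raising to the 25th power is a bijection on this group: if u^25 ≡ v^25 then (uv^{−1})^25 = 1, and the only element of order dividing gcd(25, 36) = 1 is 1, so u = v.
With T(0) = 0 this makes T injective on all of ℤ_{37}, hence bijective (finite equal-size domain and codomain). In particular T is injective.
Since T is injective, we find the preimage of 34. The inverse of x ↦ x^25 on (ℤ_{37})^× is x ↦ x^13, because 25·13 = 325 = 9·36 + 1 ≡ 1 (mod 36) and x^{36} = 1 for x ≠ 0 (Fermat). So T⁻¹(34) = 34^13 mod 37.
Repeated squaring mod 37: 34^1 ≡ 34, 34^2 ≡ 34² = 1156 ≡ 9, 34^4 ≡ 9² = 81 ≡ 7, 34^8 ≡ 7² = 49 ≡ 12. Since 13 = 8 + 4 + 1, 34^13 ≡ 12·7·34: 12·7 = 84 ≡ 10, then 10·34 = 340 ≡ 7. So 34^13 ≡ 7 (mod 37).
Hence T⁻¹(34) = 7.

7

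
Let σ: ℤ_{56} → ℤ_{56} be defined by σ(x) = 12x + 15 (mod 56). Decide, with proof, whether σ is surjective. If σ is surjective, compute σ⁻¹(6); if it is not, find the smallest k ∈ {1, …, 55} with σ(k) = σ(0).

14

By definition, σ is surjective if every y in the codomain equals σ(x) for some x in the domain.
Since gcd(12, 56) = 4, we have 12x ≡ 0 (mod 4) for all x, so σ(x) ≡ 3 (mod 4).
But 0 ≢ 3 (mod 4), so 0 ∈ ℤ_{56} has no preimage. So σ is not surjective.
Since σ is not surjective, we find the least positive k with σ(k) = σ(0): this means 12k ≡ 0 (mod 56), i.e. 56 ∣ 12k. Since gcd(12, 56) = 4, dividing through by 4 this holds exactly when 14 ∣ 3k, and as gcd(3, 14) = 1, exactly when 14 ∣ k.
The smallest positive such k is 14.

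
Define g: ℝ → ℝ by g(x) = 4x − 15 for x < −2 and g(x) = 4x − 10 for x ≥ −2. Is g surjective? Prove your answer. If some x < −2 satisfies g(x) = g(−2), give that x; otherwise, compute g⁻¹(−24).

Both pieces are strictly increasing (slopes 4 and 4), so each is injective on its own interval.
The left piece maps (−∞, −2) onto (−∞, −23); the right piece maps [−2, ∞) onto [−18, ∞).
The union (−∞, −23) ∪ [−18, ∞) omits the interval between −23 and −18; in particular −23 has no preimage. So g is not surjective.
Because the two images are disjoint, no x < −2 has g(x) = g(−2), so we compute g⁻¹(−24): −24 lies in (−∞, −23), so solve 4x − 15 = −24: x = (−24 + 15)/4 = −9/4.

-9/4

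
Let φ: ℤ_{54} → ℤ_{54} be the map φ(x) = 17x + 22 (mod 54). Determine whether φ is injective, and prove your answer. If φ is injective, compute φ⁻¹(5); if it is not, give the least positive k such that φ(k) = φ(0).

Recall: φ is injective when φ(u) = φ(v) forces u = v.
If φ(u) = φ(v), then 17u ≡ 17v (mod 54). Because gcd(17, 54) = 1, we may cancel 17 to get u ≡ v (mod 54).
Therefore φ is injective.
We now compute 17⁻¹ mod 54 explicitly. Euclid's algorithm: 54 = 3·17 + 3, 17 = 5·3 + 2, 3 = 1·2 + 1; back-substituting gives 1 = 35·17 − 11·54, so 17⁻¹ ≡ 35 (mod 54).
Since φ is injective, we find φ⁻¹(5): we need 17x ≡ 5 − 22 ≡ 37 (mod 54). Using 17⁻¹ = 35: x ≡ 35·37 = 1295 = 23·54 + 53, so x = 53.
Check: φ(53) = 17·53 + 22 = 923 = 17·54 + 5 ≡ 5 (mod 54).

53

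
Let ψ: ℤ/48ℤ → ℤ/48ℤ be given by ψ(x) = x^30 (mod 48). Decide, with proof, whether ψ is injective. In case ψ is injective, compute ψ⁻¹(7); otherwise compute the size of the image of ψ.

6

ψ(2): Repeated squaring mod 48: 2^1 ≡ 2, 2^2 ≡ 2² = 4, 2^4 ≡ 4² = 16, 2^8 ≡ 16² = 256 ≡ 16, 2^16 ≡ 16² = 256 ≡ 16. Since 30 = 16 + 8 + 4 + 2, 2^30 ≡ 16·16·16·4: 16·16 = 256 ≡ 16, then 16·16 = 256 ≡ 16, then 16·4 = 64 ≡ 16. So 2^30 ≡ 16 (mod 48).
ψ(4): Repeated squaring mod 48: 4^1 ≡ 4, 4^2 ≡ 4² = 16, 4^4 ≡ 16² = 256 ≡ 16, 4^8 ≡ 16² = 256 ≡ 16, 4^16 ≡ 16² = 256 ≡ 16. Since 30 = 16 + 8 + 4 + 2, 4^30 ≡ 16·16·16·16: 16·16 = 256 ≡ 16, then 16·16 = 256 ≡ 16, then 16·16 = 256 ≡ 16. So 4^30 ≡ 16 (mod 48).
So ψ(2) = ψ(4) = 16 while 2 ≠ 4, thus ψ is not injective.
Since ψ is not injective, we determine |image(ψ)|. Computing x^30 mod 48 for each x (by repeated squaring, reducing mod 48 at every step), the values ψ(0), ψ(1), …, ψ(47) are: 0, 1, 16, 9, 16, 25, 0, 1, 16, 33, 16, 25, 0, 25, 16, 33, 16, 1, 0, 25, 16, 9, 16, 1, 0, 1, 16, 9, 16, 25, 0, 1, 16, 33, 16, 25, 0, 25, 16, 33, 16, 1, 0, 25, 16, 9, 16, 1.
The distinct values are {0, 1, 9, 16, 25, 33}; there are 6 of them.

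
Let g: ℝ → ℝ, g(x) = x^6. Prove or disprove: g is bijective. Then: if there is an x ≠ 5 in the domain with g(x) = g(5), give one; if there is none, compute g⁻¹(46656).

-5

g(5) = 15625 = (−5)^6 = g(−5) (since 6 is even), with 5 ≠ −5. So g is not injective, hence not bijective.
For the follow-up, such an x exists: taking x = −5 ∈ ℝ gives g(−5) = 15625 = g(5) with −5 ≠ 5.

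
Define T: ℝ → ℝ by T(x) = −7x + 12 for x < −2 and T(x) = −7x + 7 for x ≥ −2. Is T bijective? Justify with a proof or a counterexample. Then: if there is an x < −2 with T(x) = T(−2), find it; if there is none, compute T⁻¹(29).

Both pieces are strictly decreasing (slopes −7 and −7), so each is injective on its own interval.
The left piece maps (−∞, −2) onto (26, ∞); the right piece maps [−2, ∞) onto (−∞, 21].
The images leave a gap (26 has no preimage), so T is not surjective, hence not bijective.
Because the two images are disjoint, no x < −2 has T(x) = T(−2), so we compute T⁻¹(29): 29 lies in (26, ∞), so solve −7x + 12 = 29: x = (29 − 12)/(−7) = −17/7.

-17/7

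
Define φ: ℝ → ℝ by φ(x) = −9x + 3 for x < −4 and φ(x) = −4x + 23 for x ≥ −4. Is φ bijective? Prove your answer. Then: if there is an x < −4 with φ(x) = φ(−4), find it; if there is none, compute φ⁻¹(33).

Both pieces are strictly decreasing (slopes −9 and −4), so each is injective on its own interval.
The left piece maps (−∞, −4) onto (39, ∞); the right piece maps [−4, ∞) onto (−∞, 39].
Since 39 = 39, the images partition ℝ: φ is injective and surjective, hence bijective.
Because the two images are disjoint, no x < −4 has φ(x) = φ(−4), so we compute φ⁻¹(33): 33 lies in (−∞, 39], so solve −4x + 23 = 33: x = (33 − 23)/(−4) = −5/2.

-5/2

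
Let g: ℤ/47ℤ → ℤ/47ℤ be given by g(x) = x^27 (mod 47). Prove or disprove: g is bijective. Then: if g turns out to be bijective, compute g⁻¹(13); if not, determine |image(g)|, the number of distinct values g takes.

Since 47 is prime, the nonzero elements of ℤ/47ℤ form a cyclic group of order 46.
As gcd(27, 46) = 1, raising to the 27th power is a bijection on this group: if u^27 ≡ v^27 then (uv^{−1})^27 = 1, and the only element of order dividing gcd(27, 46) = 1 is 1, so u = v.
With g(0) = 0 this makes g injective on all of ℤ/47ℤ, hence bijective (finite equal-size domain and codomain). In particular g is bijective.
Since g is bijective, we find the preimage of 13. The inverse of x ↦ x^27 on (ℤ/47ℤ)^× is x ↦ x^29, because 27·29 = 783 = 17·46 + 1 ≡ 1 (mod 46) and x^{46} = 1 for x ≠ 0 (Fermat). So g⁻¹(13) = 13^29 mod 47.
Repeated squaring mod 47: 13^1 ≡ 13, 13^2 ≡ 13² = 169 ≡ 28, 13^4 ≡ 28² = 784 ≡ 32, 13^8 ≡ 32² = 1024 ≡ 37, 13^16 ≡ 37² = 1369 ≡ 6. Since 29 = 16 + 8 + 4 + 1, 13^29 ≡ 6·37·32·13: 6·37 = 222 ≡ 34, then 34·32 = 1088 ≡ 7, then 7·13 = 91 ≡ 44. So 13^29 ≡ 44 (mod 47).
Hence g⁻¹(13) = 44.

44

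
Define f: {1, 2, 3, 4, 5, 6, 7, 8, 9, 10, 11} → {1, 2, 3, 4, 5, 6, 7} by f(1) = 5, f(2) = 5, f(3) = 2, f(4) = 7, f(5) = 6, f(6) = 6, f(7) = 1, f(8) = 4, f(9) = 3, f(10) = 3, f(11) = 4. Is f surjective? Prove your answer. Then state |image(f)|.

Every element of the codomain has a preimage: 1 = f(7), 2 = f(3), 3 = f(9), 4 = f(8), 5 = f(1), 6 = f(5), 7 = f(4).
Hence f is surjective.
The image of f is {1, 2, 3, 4, 5, 6, 7}, which has 7 elements.

7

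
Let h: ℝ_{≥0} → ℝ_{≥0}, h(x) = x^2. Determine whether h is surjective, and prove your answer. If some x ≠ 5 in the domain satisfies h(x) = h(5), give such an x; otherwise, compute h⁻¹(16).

4

For any y ∈ ℝ_{≥0}, x = y^{1/2} ∈ ℝ_{≥0} gives h(x) = y, so h is surjective.
Since x ↦ x^2 is strictly increasing on ℝ_{≥0}, it is injective there, so no x ≠ 5 in the domain has h(x) = h(5). We therefore compute h⁻¹(16) = 16^{1/2} = 4 (indeed 4^2 = 16).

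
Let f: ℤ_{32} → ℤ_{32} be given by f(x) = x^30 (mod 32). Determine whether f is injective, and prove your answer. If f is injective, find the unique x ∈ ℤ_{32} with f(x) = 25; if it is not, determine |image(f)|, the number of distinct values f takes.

5

f(0) = 0^30 = 0.
f(2): Repeated squaring mod 32: 2^1 ≡ 2, 2^2 ≡ 2² = 4, 2^4 ≡ 4² = 16, 2^8 ≡ 16² = 256 ≡ 0, 2^16 ≡ 0² = 0. Since 30 = 16 + 8 + 4 + 2, 2^30 ≡ 0·0·16·4: 0·0 = 0, then 0·16 = 0, then 0·4 = 0. So 2^30 ≡ 0 (mod 32).
So f(0) = f(2) = 0 while 0 ≠ 2, hence f is not injective.
Since f is not injective, we determine |image(f)|. Computing x^30 mod 32 for each x (by repeated squaring, reducing mod 32 at every step), the values f(0), f(1), …, f(31) are: 0, 1, 0, 25, 0, 9, 0, 17, 0, 17, 0, 9, 0, 25, 0, 1, 0, 1, 0, 25, 0, 9, 0, 17, 0, 17, 0, 9, 0, 25, 0, 1.
The distinct values are {0, 1, 9, 17, 25}; there are 5 of them.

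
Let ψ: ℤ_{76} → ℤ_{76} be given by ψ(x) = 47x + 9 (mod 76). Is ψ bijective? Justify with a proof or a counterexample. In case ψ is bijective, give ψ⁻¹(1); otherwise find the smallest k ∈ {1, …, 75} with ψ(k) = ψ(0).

Suppose ψ(u) = ψ(v) in ℤ_{76}. Then 47u + 9 ≡ 47v + 9 (mod 76), so 47(u − v) ≡ 0 (mod 76).
Since gcd(47, 76) = 1, 47 is invertible modulo 76, therefore u − v ≡ 0 (mod 76), i.e. u = v.
We now compute 47⁻¹ mod 76 explicitly. Euclid's algorithm: 76 = 1·47 + 29, 47 = 1·29 + 18, 29 = 1·18 + 11, 18 = 1·11 + 7, 11 = 1·7 + 4, 7 = 1·4 + 3, 4 = 1·3 + 1; back-substituting gives 1 = 55·47 − 34·76, so 47⁻¹ ≡ 55 (mod 76).
Then y ↦ 55(y − 9) is a two-sided inverse to ψ, so every y ∈ ℤ_{76} has a preimage.
Thus ψ is bijective.
Since ψ is bijective, we find ψ⁻¹(1): we need 47x ≡ 1 − 9 ≡ 68 (mod 76). Using 47⁻¹ = 55: x ≡ 55·68 = 3740 = 49·76 + 16, so x = 16.
Check: ψ(16) = 47·16 + 9 = 761 = 10·76 + 1 ≡ 1 (mod 76).

16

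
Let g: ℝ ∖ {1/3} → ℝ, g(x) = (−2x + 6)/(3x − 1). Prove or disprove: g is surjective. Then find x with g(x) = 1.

7/5

If g(x) = −2/3, cross-multiplying gives 3(−2x + 6) = −2(3x − 1), which simplifies to 18 = 2 — false.  So −2/3 has no preimage and g is not surjective.
Solving g(x) = 1: cross-multiplying gives −2x + 6 = 1(3x − 1), which rearranges to −5x = −7, so x = 7/5.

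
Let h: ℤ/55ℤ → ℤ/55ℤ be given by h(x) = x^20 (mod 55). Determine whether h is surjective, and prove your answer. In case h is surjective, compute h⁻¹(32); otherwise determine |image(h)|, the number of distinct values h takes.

h(1) = 1^20 = 1.
h(2): Repeated squaring mod 55: 2^1 ≡ 2, 2^2 ≡ 2² = 4, 2^4 ≡ 4² = 16, 2^8 ≡ 16² = 256 ≡ 36, 2^16 ≡ 36² = 1296 ≡ 31. Since 20 = 16 + 4, 2^20 ≡ 31·16: 31·16 = 496 ≡ 1. So 2^20 ≡ 1 (mod 55).
So h(1) = h(2) = 1 while 1 ≠ 2, hence h is not injective.
A non-injective map from the 55-element set ℤ/55ℤ to itself takes at most 54 distinct values, so it cannot be surjective. Thus h is not surjective.
Since h is not surjective, we determine |image(h)|. Computing x^20 mod 55 for each x (by repeated squaring, reducing mod 55 at every step), the values h(0), h(1), …, h(54) are: 0, 1, 1, 1, 1, 45, 1, 1, 1, 1, 45, 11, 1, 1, 1, 45, 1, 1, 1, 1, 45, 1, 11, 1, 1, 45, 1, 1, 1, 1, 45, 1, 1, 11, 1, 45, 1, 1, 1, 1, 45, 1, 1, 1, 11, 45, 1, 1, 1, 1, 45, 1, 1, 1, 1.
The distinct values are {0, 1, 11, 45}; there are 4 of them.

4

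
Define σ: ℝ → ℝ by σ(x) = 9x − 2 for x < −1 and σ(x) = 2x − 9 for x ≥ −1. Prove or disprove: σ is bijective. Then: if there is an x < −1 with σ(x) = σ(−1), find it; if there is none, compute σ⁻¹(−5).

Both pieces are strictly increasing (slopes 9 and 2), so each is injective on its own interval.
The left piece maps (−∞, −1) onto (−∞, −11); the right piece maps [−1, ∞) onto [−11, ∞).
Since −11 = −11, the images partition ℝ: σ is injective and surjective, hence bijective.
Because the two images are disjoint, no x < −1 has σ(x) = σ(−1), so we compute σ⁻¹(−5): −5 lies in [−11, ∞), so solve 2x − 9 = −5: x = (−5 + 9)/2 = 2.

2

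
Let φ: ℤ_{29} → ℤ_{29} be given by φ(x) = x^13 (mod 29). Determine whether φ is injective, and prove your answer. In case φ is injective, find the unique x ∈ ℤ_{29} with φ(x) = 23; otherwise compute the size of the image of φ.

Since 29 is prime, the nonzero elements of ℤ_{29} form a cyclic group of order 28.
As gcd(13, 28) = 1, raising to the 13th power is a bijection on this group: if x_1^13 ≡ x_2^13 then (x_1x_2^{−1})^13 = 1, and the only element of order dividing gcd(13, 28) = 1 is 1, so x_1 = x_2.
With φ(0) = 0 this makes φ injective on all of ℤ_{29}, hence bijective (finite equal-size domain and codomain). In particular φ is injective.
Since φ is injective, we find the preimage of 23. The inverse of x ↦ x^13 on (ℤ_{29})^× is x ↦ x^13, because 13·13 = 169 = 6·28 + 1 ≡ 1 (mod 28) and x^{28} = 1 for x ≠ 0 (Fermat). So φ⁻¹(23) = 23^13 mod 29.
Repeated squaring mod 29: 23^1 ≡ 23, 23^2 ≡ 23² = 529 ≡ 7, 23^4 ≡ 7² = 49 ≡ 20, 23^8 ≡ 20² = 400 ≡ 23. Since 13 = 8 + 4 + 1, 23^13 ≡ 23·20·23: 23·20 = 460 ≡ 25, then 25·23 = 575 ≡ 24. So 23^13 ≡ 24 (mod 29).
Hence φ⁻¹(23) = 24.

24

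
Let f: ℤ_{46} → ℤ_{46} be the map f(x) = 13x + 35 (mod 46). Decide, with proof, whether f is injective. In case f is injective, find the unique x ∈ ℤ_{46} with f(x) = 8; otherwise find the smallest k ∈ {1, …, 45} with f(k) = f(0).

5

If f(s) = f(t), then 13s ≡ 13t (mod 46). Because gcd(13, 46) = 1, we may cancel 13 to get s ≡ t (mod 46).
So f is injective.
We now compute 13⁻¹ mod 46 explicitly. Euclid's algorithm: 46 = 3·13 + 7, 13 = 1·7 + 6, 7 = 1·6 + 1; back-substituting gives 1 = 39·13 − 11·46, so 13⁻¹ ≡ 39 (mod 46).
Since f is injective, we find f⁻¹(8): we need 13x ≡ 8 − 35 ≡ 19 (mod 46). Using 13⁻¹ = 39: x ≡ 39·19 = 741 = 16·46 + 5, so x = 5.
Check: f(5) = 13·5 + 35 = 100 = 2·46 + 8 ≡ 8 (mod 46).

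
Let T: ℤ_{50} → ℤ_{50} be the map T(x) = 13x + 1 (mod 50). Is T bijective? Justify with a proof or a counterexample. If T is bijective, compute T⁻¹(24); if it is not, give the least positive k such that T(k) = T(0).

Suppose T(a) = T(b) in ℤ_{50}. Then 13a + 1 ≡ 13b + 1 (mod 50), thus 13(a − b) ≡ 0 (mod 50).
Since gcd(13, 50) = 1, 13 is invertible modulo 50, so a − b ≡ 0 (mod 50), i.e. a = b.
We now compute 13⁻¹ mod 50 explicitly. Euclid's algorithm: 50 = 3·13 + 11, 13 = 1·11 + 2, 11 = 5·2 + 1; back-substituting gives 1 = 27·13 − 7·50, so 13⁻¹ ≡ 27 (mod 50).
Then y ↦ 27(y − 1) is a two-sided inverse to T, so every y ∈ ℤ_{50} has a preimage.
So T is bijective.
Since T is bijective, we compute T⁻¹(24): solve 13x + 1 ≡ 24 (mod 50), i.e. 13x ≡ 23 (mod 50).
Multiplying by 13⁻¹ = 27 gives x ≡ 27·23 = 621 = 12·50 + 21 ≡ 21 (mod 50).
Check: T(21) = 13·21 + 1 = 274 = 5·50 + 24 ≡ 24 (mod 50).

21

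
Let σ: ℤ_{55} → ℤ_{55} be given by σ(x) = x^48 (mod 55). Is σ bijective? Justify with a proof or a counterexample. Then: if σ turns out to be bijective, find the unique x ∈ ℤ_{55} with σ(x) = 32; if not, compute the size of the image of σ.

12

σ(4): Repeated squaring mod 55: 4^1 ≡ 4, 4^2 ≡ 4² = 16, 4^4 ≡ 16² = 256 ≡ 36, 4^8 ≡ 36² = 1296 ≡ 31, 4^16 ≡ 31² = 961 ≡ 26, 4^32 ≡ 26² = 676 ≡ 16. Since 48 = 32 + 16, 4^48 ≡ 16·26: 16·26 = 416 ≡ 31. So 4^48 ≡ 31 (mod 55).
σ(7): Repeated squaring mod 55: 7^1 ≡ 7, 7^2 ≡ 7² = 49, 7^4 ≡ 49² = 2401 ≡ 36, 7^8 ≡ 36² = 1296 ≡ 31, 7^16 ≡ 31² = 961 ≡ 26, 7^32 ≡ 26² = 676 ≡ 16. Since 48 = 32 + 16, 7^48 ≡ 16·26: 16·26 = 416 ≡ 31. So 7^48 ≡ 31 (mod 55).
So σ(4) = σ(7) = 31 while 4 ≠ 7, so σ is not injective, hence not bijective.
Since σ is not bijective, we determine |image(σ)|. Computing x^48 mod 55 for each x (by repeated squaring, reducing mod 55 at every step), the values σ(0), σ(1), …, σ(54) are: 0, 1, 36, 16, 31, 15, 26, 31, 16, 36, 45, 11, 1, 36, 16, 20, 26, 26, 31, 16, 25, 1, 11, 1, 36, 5, 31, 26, 26, 31, 5, 36, 1, 11, 1, 25, 16, 31, 26, 26, 20, 16, 36, 1, 11, 45, 36, 16, 31, 26, 15, 31, 16, 36, 1.
The distinct values are {0, 1, 5, 11, 15, 16, 20, 25, 26, 31, 36, 45}; there are 12 of them.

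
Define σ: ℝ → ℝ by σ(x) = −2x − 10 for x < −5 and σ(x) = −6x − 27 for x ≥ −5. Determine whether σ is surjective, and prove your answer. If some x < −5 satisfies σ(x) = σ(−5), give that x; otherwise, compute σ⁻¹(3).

-13/2

Both pieces are strictly decreasing (slopes −2 and −6), so each is injective on its own interval.
The left piece maps (−∞, −5) onto (0, ∞); the right piece maps [−5, ∞) onto (−∞, 3].
The union (0, ∞) ∪ (−∞, 3] covers ℝ, so σ is surjective.
For the follow-up: the images overlap, so an x < −5 with σ(x) = σ(−5) exists. σ(−5) = 3; solving −2x − 10 = 3 for x < −5 gives x = (3 + 10)/(−2) = −13/2.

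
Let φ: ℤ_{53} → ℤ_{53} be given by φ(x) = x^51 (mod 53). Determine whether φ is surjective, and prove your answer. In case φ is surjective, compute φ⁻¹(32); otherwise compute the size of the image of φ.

5

Since 53 is prime, the nonzero elements of ℤ_{53} form a cyclic group of order 52.
As gcd(51, 52) = 1, raising to the 51st power is a bijection on this group: if x_1^51 ≡ x_2^51 then (x_1x_2^{−1})^51 = 1, and the only element of order dividing gcd(51, 52) = 1 is 1, so x_1 = x_2.
With φ(0) = 0 this makes φ injective on all of ℤ_{53}, hence bijective (finite equal-size domain and codomain). In particular φ is surjective.
Since φ is surjective, we find the preimage of 32. The inverse of x ↦ x^51 on (ℤ_{53})^× is x ↦ x^51, because 51·51 = 2601 = 50·52 + 1 ≡ 1 (mod 52) and x^{52} = 1 for x ≠ 0 (Fermat). So φ⁻¹(32) = 32^51 mod 53.
Repeated squaring mod 53: 32^1 ≡ 32, 32^2 ≡ 32² = 1024 ≡ 17, 32^4 ≡ 17² = 289 ≡ 24, 32^8 ≡ 24² = 576 ≡ 46, 32^16 ≡ 46² = 2116 ≡ 49, 32^32 ≡ 49² = 2401 ≡ 16. Since 51 = 32 + 16 + 2 + 1, 32^51 ≡ 16·49·17·32: 16·49 = 784 ≡ 42, then 42·17 = 714 ≡ 25, then 25·32 = 800 ≡ 5. So 32^51 ≡ 5 (mod 53).
Hence φ⁻¹(32) = 5.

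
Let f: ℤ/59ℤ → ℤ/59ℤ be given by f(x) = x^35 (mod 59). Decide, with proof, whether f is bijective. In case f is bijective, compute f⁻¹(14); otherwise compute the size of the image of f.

39

Since 59 is prime, the nonzero elements of ℤ/59ℤ form a cyclic group of order 58.
As gcd(35, 58) = 1, raising to the 35th power is a bijection on this group: if u^35 ≡ v^35 then (uv^{−1})^35 = 1, and the only element of order dividing gcd(35, 58) = 1 is 1, so u = v.
With f(0) = 0 this makes f injective on all of ℤ/59ℤ, hence bijective (finite equal-size domain and codomain). In particular f is bijective.
Since f is bijective, we find the preimage of 14. The inverse of x ↦ x^35 on (ℤ/59ℤ)^× is x ↦ x^5, because 35·5 = 175 = 3·58 + 1 ≡ 1 (mod 58) and x^{58} = 1 for x ≠ 0 (Fermat). So f⁻¹(14) = 14^5 mod 59.
Repeated squaring mod 59: 14^1 ≡ 14, 14^2 ≡ 14² = 196 ≡ 19, 14^4 ≡ 19² = 361 ≡ 7. Since 5 = 4 + 1, 14^5 ≡ 7·14: 7·14 = 98 ≡ 39. So 14^5 ≡ 39 (mod 59).
Hence f⁻¹(14) = 39.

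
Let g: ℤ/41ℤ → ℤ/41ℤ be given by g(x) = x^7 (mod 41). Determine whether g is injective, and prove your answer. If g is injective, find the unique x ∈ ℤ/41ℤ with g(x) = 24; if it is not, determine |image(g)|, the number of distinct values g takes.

Since 41 is prime, the nonzero elements of ℤ/41ℤ form a cyclic group of order 40.
As gcd(7, 40) = 1, raising to the 7th power is a bijection on this group: if s^7 ≡ t^7 then (st^{−1})^7 = 1, and the only element of order dividing gcd(7, 40) = 1 is 1, so s = t.
With g(0) = 0 this makes g injective on all of ℤ/41ℤ, hence bijective (finite equal-size domain and codomain). In particular g is injective.
Since g is injective, we find the preimage of 24. The inverse of x ↦ x^7 on (ℤ/41ℤ)^× is x ↦ x^23, because 7·23 = 161 = 4·40 + 1 ≡ 1 (mod 40) and x^{40} = 1 for x ≠ 0 (Fermat). So g⁻¹(24) = 24^23 mod 41.
Repeated squaring mod 41: 24^1 ≡ 24, 24^2 ≡ 24² = 576 ≡ 2, 24^4 ≡ 2² = 4, 24^8 ≡ 4² = 16, 24^16 ≡ 16² = 256 ≡ 10. Since 23 = 16 + 4 + 2 + 1, 24^23 ≡ 10·4·2·24: 10·4 = 40, then 40·2 = 80 ≡ 39, then 39·24 = 936 ≡ 34. So 24^23 ≡ 34 (mod 41).
Hence g⁻¹(24) = 34.

34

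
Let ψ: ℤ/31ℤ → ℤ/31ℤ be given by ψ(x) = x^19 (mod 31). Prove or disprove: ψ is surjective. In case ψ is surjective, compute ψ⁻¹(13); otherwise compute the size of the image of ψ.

Since 31 is prime, the nonzero elements of ℤ/31ℤ form a cyclic group of order 30.
As gcd(19, 30) = 1, raising to the 19th power is a bijection on this group: if a^19 ≡ b^19 then (ab^{−1})^19 = 1, and the only element of order dividing gcd(19, 30) = 1 is 1, so a = b.
With ψ(0) = 0 this makes ψ injective on all of ℤ/31ℤ, hence bijective (finite equal-size domain and codomain). In particular ψ is surjective.
Since ψ is surjective, we find the preimage of 13. The inverse of x ↦ x^19 on (ℤ/31ℤ)^× is x ↦ x^19, because 19·19 = 361 = 12·30 + 1 ≡ 1 (mod 30) and x^{30} = 1 for x ≠ 0 (Fermat). So ψ⁻¹(13) = 13^19 mod 31.
Repeated squaring mod 31: 13^1 ≡ 13, 13^2 ≡ 13² = 169 ≡ 14, 13^4 ≡ 14² = 196 ≡ 10, 13^8 ≡ 10² = 100 ≡ 7, 13^16 ≡ 7² = 49 ≡ 18. Since 19 = 16 + 2 + 1, 13^19 ≡ 18·14·13: 18·14 = 252 ≡ 4, then 4·13 = 52 ≡ 21. So 13^19 ≡ 21 (mod 31).
Hence ψ⁻¹(13) = 21.

21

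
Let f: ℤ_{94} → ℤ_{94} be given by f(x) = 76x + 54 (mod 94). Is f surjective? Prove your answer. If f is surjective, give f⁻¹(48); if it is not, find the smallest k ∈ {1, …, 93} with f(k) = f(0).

Recall: f is surjective if every y in the codomain equals f(x) for some x in the domain.
Since gcd(76, 94) = 2, we have 76x ≡ 0 (mod 2) for all x, so f(x) ≡ 0 (mod 2).
But 1 ≢ 0 (mod 2), so 1 ∈ ℤ_{94} has no preimage. Hence f is not surjective.
Since f is not surjective, we find the least positive k with f(k) = f(0): this means 76k ≡ 0 (mod 94), i.e. 94 ∣ 76k. Since gcd(76, 94) = 2, dividing through by 2 this holds exactly when 47 ∣ 38k, and as gcd(38, 47) = 1, exactly when 47 ∣ k.
The smallest positive such k is 47.

47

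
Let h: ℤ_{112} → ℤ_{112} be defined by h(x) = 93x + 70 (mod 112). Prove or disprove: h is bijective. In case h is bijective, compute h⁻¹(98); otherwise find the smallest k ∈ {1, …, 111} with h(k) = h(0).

28

Suppose h(a) = h(b) in ℤ_{112}. Then 93a + 70 ≡ 93b + 70 (mod 112), therefore 93(a − b) ≡ 0 (mod 112).
Since gcd(93, 112) = 1, 93 is invertible modulo 112, hence a − b ≡ 0 (mod 112), i.e. a = b.
We now compute 93⁻¹ mod 112 explicitly. Euclid's algorithm: 112 = 1·93 + 19, 93 = 4·19 + 17, 19 = 1·17 + 2, 17 = 8·2 + 1; back-substituting gives 1 = 53·93 − 44·112, so 93⁻¹ ≡ 53 (mod 112).
Then y ↦ 53(y − 70) is a two-sided inverse to h, so every y ∈ ℤ_{112} has a preimage.
Thus h is bijective.
Since h is bijective, we find h⁻¹(98): we need 93x ≡ 98 − 70 ≡ 28 (mod 112). Using 93⁻¹ = 53: x ≡ 53·28 = 1484 = 13·112 + 28, so x = 28.
Check: h(28) = 93·28 + 70 = 2674 = 23·112 + 98 ≡ 98 (mod 112).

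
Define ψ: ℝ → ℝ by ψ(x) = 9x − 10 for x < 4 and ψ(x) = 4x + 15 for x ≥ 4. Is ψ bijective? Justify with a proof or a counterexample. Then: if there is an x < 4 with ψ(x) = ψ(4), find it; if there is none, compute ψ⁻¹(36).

21/4

Both pieces are strictly increasing (slopes 9 and 4), so each is injective on its own interval.
The left piece maps (−∞, 4) onto (−∞, 26); the right piece maps [4, ∞) onto [31, ∞).
The images leave a gap (26 has no preimage), so ψ is not surjective, hence not bijective.
Because the two images are disjoint, no x < 4 has ψ(x) = ψ(4), so we compute ψ⁻¹(36): 36 lies in [31, ∞), so solve 4x + 15 = 36: x = (36 − 15)/4 = 21/4.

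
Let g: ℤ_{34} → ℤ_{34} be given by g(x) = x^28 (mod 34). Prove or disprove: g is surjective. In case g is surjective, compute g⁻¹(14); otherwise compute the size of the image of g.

10

g(3): Repeated squaring mod 34: 3^1 ≡ 3, 3^2 ≡ 3² = 9, 3^4 ≡ 9² = 81 ≡ 13, 3^8 ≡ 13² = 169 ≡ 33, 3^16 ≡ 33² = 1089 ≡ 1. Since 28 = 16 + 8 + 4, 3^28 ≡ 1·33·13: 1·33 = 33, then 33·13 = 429 ≡ 21. So 3^28 ≡ 21 (mod 34).
g(5): Repeated squaring mod 34: 5^1 ≡ 5, 5^2 ≡ 5² = 25, 5^4 ≡ 25² = 625 ≡ 13, 5^8 ≡ 13² = 169 ≡ 33, 5^16 ≡ 33² = 1089 ≡ 1. Since 28 = 16 + 8 + 4, 5^28 ≡ 1·33·13: 1·33 = 33, then 33·13 = 429 ≡ 21. So 5^28 ≡ 21 (mod 34).
So g(3) = g(5) = 21 while 3 ≠ 5, thus g is not injective.
A non-injective map from the 34-element set ℤ_{34} to itself takes at most 33 distinct values, so it cannot be surjective. Hence g is not surjective.
Since g is not surjective, we determine |image(g)|. Computing x^28 mod 34 for each x (by repeated squaring, reducing mod 34 at every step), the values g(0), g(1), …, g(33) are: 0, 1, 16, 21, 18, 21, 30, 13, 16, 33, 30, 13, 4, 1, 4, 33, 18, 17, 18, 33, 4, 1, 4, 13, 30, 33, 16, 13, 30, 21, 18, 21, 16, 1.
The distinct values are {0, 1, 4, 13, 16, 17, 18, 21, 30, 33}; there are 10 of them.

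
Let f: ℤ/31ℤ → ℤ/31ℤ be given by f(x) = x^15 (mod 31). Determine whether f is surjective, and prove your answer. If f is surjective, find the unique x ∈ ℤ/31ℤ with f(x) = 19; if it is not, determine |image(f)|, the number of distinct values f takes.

f(1) = 1^15 = 1.
f(2): Repeated squaring mod 31: 2^1 ≡ 2, 2^2 ≡ 2² = 4, 2^4 ≡ 4² = 16, 2^8 ≡ 16² = 256 ≡ 8. Since 15 = 8 + 4 + 2 + 1, 2^15 ≡ 8·16·4·2: 8·16 = 128 ≡ 4, then 4·4 = 16, then 16·2 = 32 ≡ 1. So 2^15 ≡ 1 (mod 31).
So f(1) = f(2) = 1 while 1 ≠ 2, thus f is not injective.
A non-injective map from the 31-element set ℤ/31ℤ to itself takes at most 30 distinct values, so it cannot be surjective. Hence f is not surjective.
Since f is not surjective, we determine |image(f)|. Computing x^15 mod 31 for each x (by repeated squaring, reducing mod 31 at every step), the values f(0), f(1), …, f(30) are: 0, 1, 1, 30, 1, 1, 30, 1, 1, 1, 1, 30, 30, 30, 1, 30, 1, 30, 1, 1, 1, 30, 30, 30, 30, 1, 30, 30, 1, 30, 30.
The distinct values are {0, 1, 30}; there are 3 of them.

3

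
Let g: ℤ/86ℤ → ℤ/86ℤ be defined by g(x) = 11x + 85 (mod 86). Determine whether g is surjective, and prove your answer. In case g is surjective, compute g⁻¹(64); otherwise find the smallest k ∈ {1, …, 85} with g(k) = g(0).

45

By definition, surjectivity means every element of the codomain has a preimage under g.
Since gcd(11, 86) = 1, 11 is invertible modulo 86. Euclid's algorithm: 86 = 7·11 + 9, 11 = 1·9 + 2, 9 = 4·2 + 1; back-substituting gives 1 = 47·11 − 6·86, so 11⁻¹ ≡ 47 (mod 86).
For any y ∈ ℤ/86ℤ, x = 47(y − 85) mod 86 satisfies g(x) = 11·47(y − 85) + 85 ≡ y (since 11·47 ≡ 1 mod 86). So every y has a preimage.
Hence g is surjective.
Since g is surjective, we compute g⁻¹(64): solve 11x + 85 ≡ 64 (mod 86), i.e. 11x ≡ 65 (mod 86).
Multiplying by 11⁻¹ = 47 gives x ≡ 47·65 = 3055 = 35·86 + 45 ≡ 45 (mod 86).
Check: g(45) = 11·45 + 85 = 580 = 6·86 + 64 ≡ 64 (mod 86).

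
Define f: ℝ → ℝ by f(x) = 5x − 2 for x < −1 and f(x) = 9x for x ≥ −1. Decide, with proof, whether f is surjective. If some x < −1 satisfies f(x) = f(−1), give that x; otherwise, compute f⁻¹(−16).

-7/5

Both pieces are strictly increasing (slopes 5 and 9), so each is injective on its own interval.
The left piece maps (−∞, −1) onto (−∞, −7); the right piece maps [−1, ∞) onto [−9, ∞).
The union (−∞, −7) ∪ [−9, ∞) covers ℝ, so f is surjective.
For the follow-up: the images overlap, so an x < −1 with f(x) = f(−1) exists. f(−1) = −9; solving 5x − 2 = −9 for x < −1 gives x = (−9 + 2)/5 = −7/5.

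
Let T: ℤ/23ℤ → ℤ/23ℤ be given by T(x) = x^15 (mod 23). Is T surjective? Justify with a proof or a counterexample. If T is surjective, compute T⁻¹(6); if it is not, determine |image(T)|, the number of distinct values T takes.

Since 23 is prime, the nonzero elements of ℤ/23ℤ form a cyclic group of order 22.
As gcd(15, 22) = 1, raising to the 15th power is a bijection on this group: if u^15 ≡ v^15 then (uv^{−1})^15 = 1, and the only element of order dividing gcd(15, 22) = 1 is 1, so u = v.
With T(0) = 0 this makes T injective on all of ℤ/23ℤ, hence bijective (finite equal-size domain and codomain). In particular T is surjective.
Since T is surjective, we find the preimage of 6. The inverse of x ↦ x^15 on (ℤ/23ℤ)^× is x ↦ x^3, because 15·3 = 45 = 2·22 + 1 ≡ 1 (mod 22) and x^{22} = 1 for x ≠ 0 (Fermat). So T⁻¹(6) = 6^3 mod 23.
Repeated squaring mod 23: 6^1 ≡ 6, 6^2 ≡ 6² = 36 ≡ 13. Since 3 = 2 + 1, 6^3 ≡ 13·6: 13·6 = 78 ≡ 9. So 6^3 ≡ 9 (mod 23).
Hence T⁻¹(6) = 9.

9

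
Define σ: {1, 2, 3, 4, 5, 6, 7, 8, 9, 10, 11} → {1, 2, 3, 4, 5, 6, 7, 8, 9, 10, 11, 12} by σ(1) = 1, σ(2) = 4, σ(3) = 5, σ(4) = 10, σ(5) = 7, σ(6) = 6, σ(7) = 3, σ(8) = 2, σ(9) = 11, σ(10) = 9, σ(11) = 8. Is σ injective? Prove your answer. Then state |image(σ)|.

11

The values σ(1), …, σ(11) are 1, 4, 5, 10, 7, 6, 3, 2, 11, 9, 8 — all distinct.
So σ(u) = σ(v) only when u = v, and σ is injective.
The image of σ is {1, 2, 3, 4, 5, 6, 7, 8, 9, 10, 11}, which has 11 elements.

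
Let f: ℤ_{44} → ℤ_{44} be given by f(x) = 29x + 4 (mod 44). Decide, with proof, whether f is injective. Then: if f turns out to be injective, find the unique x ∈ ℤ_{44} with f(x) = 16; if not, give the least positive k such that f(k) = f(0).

Suppose f(a) = f(b) in ℤ_{44}. Then 29a + 4 ≡ 29b + 4 (mod 44), thus 29(a − b) ≡ 0 (mod 44).
Since gcd(29, 44) = 1, 29 is invertible modulo 44, so a − b ≡ 0 (mod 44), i.e. a = b.
Thus f is injective.
We now compute 29⁻¹ mod 44 explicitly. Euclid's algorithm: 44 = 1·29 + 15, 29 = 1·15 + 14, 15 = 1·14 + 1; back-substituting gives 1 = 41·29 − 27·44, so 29⁻¹ ≡ 41 (mod 44).
Since f is injective, we find f⁻¹(16): we need 29x ≡ 16 − 4 ≡ 12 (mod 44). Using 29⁻¹ = 41: x ≡ 41·12 = 492 = 11·44 + 8, so x = 8.
Check: f(8) = 29·8 + 4 = 236 = 5·44 + 16 ≡ 16 (mod 44).

8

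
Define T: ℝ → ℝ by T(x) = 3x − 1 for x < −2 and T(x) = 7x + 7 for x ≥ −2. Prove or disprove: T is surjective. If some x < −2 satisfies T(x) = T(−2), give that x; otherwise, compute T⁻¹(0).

Both pieces are strictly increasing (slopes 3 and 7), so each is injective on its own interval.
The left piece maps (−∞, −2) onto (−∞, −7); the right piece maps [−2, ∞) onto [−7, ∞).
These images together cover ℝ, so T is surjective.
Because the two images are disjoint, no x < −2 has T(x) = T(−2), so we compute T⁻¹(0): 0 lies in [−7, ∞), so solve 7x + 7 = 0: x = (0 − 7)/7 = −1.

-1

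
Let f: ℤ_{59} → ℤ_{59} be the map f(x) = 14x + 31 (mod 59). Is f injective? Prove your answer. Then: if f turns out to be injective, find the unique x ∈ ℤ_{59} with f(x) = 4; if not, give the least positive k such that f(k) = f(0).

36

Suppose f(x_1) = f(x_2) in ℤ_{59}. Then 14x_1 + 31 ≡ 14x_2 + 31 (mod 59), hence 14(x_1 − x_2) ≡ 0 (mod 59).
Since gcd(14, 59) = 1, 14 is invertible modulo 59, so x_1 − x_2 ≡ 0 (mod 59), i.e. x_1 = x_2.
Hence f is injective.
We now compute 14⁻¹ mod 59 explicitly. Euclid's algorithm: 59 = 4·14 + 3, 14 = 4·3 + 2, 3 = 1·2 + 1; back-substituting gives 1 = 38·14 − 9·59, so 14⁻¹ ≡ 38 (mod 59).
Since f is injective, we find f⁻¹(4): we need 14x ≡ 4 − 31 ≡ 32 (mod 59). Using 14⁻¹ = 38: x ≡ 38·32 = 1216 = 20·59 + 36, so x = 36.
Check: f(36) = 14·36 + 31 = 535 = 9·59 + 4 ≡ 4 (mod 59).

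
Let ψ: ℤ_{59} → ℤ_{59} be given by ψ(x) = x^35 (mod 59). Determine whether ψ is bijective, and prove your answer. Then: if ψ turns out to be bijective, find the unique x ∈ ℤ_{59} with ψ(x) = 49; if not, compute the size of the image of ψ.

Since 59 is prime, the nonzero elements of ℤ_{59} form a cyclic group of order 58.
As gcd(35, 58) = 1, raising to the 35th power is a bijection on this group: if x_1^35 ≡ x_2^35 then (x_1x_2^{−1})^35 = 1, and the only element of order dividing gcd(35, 58) = 1 is 1, so x_1 = x_2.
With ψ(0) = 0 this makes ψ injective on all of ℤ_{59}, hence bijective (finite equal-size domain and codomain). In particular ψ is bijective.
Since ψ is bijective, we find the preimage of 49. The inverse of x ↦ x^35 on (ℤ_{59})^× is x ↦ x^5, because 35·5 = 175 = 3·58 + 1 ≡ 1 (mod 58) and x^{58} = 1 for x ≠ 0 (Fermat). So ψ⁻¹(49) = 49^5 mod 59.
Repeated squaring mod 59: 49^1 ≡ 49, 49^2 ≡ 49² = 2401 ≡ 41, 49^4 ≡ 41² = 1681 ≡ 29. Since 5 = 4 + 1, 49^5 ≡ 29·49: 29·49 = 1421 ≡ 5. So 49^5 ≡ 5 (mod 59).
Hence ψ⁻¹(49) = 5.

5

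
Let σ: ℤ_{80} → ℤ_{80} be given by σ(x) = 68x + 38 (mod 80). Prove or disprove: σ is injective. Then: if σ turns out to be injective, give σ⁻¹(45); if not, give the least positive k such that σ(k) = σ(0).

We have gcd(68, 80) = 4 > 1. Taking s = 0 and t = 20: σ(0) = 38 and σ(20) = 68·20 + 38 = 1398 ≡ 38 (mod 80).
So σ(0) = σ(20) while 0 ≠ 20, thus σ is not injective.
Since σ is not injective, we find the least positive k with σ(k) = σ(0): this means 68k ≡ 0 (mod 80), i.e. 80 ∣ 68k. Since gcd(68, 80) = 4, dividing through by 4 this holds exactly when 20 ∣ 17k, and as gcd(17, 20) = 1, exactly when 20 ∣ k.
The smallest positive such k is 20.

20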